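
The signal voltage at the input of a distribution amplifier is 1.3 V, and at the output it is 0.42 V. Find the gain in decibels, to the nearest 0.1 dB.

For a voltage ratio, dB = 20·log₁₀(V₂/V₁).
20·log₁₀(0.42/1.3) = 20·log₁₀(0.3231) = -9.8 dB.

-9.8 dB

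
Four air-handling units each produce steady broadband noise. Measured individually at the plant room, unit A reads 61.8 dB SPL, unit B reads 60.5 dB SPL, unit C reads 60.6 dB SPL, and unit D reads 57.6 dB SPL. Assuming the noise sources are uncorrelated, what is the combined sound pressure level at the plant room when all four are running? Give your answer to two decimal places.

66.39 dB SPL

Uncorrelated sources add in intensity (power), not in dB.
L_total = 10·log₁₀(10^(61.8/10) + 10^(60.5/10) + 10^(60.6/10) + 10^(57.6/10)) = 10·log₁₀(4359000) = 66.39 dB SPL.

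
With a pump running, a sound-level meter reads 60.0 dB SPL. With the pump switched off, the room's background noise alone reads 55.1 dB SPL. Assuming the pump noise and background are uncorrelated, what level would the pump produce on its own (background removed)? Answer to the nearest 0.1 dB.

58.3 dB SPL

Subtract intensities: L_src = 10·log₁₀(10^(L_total/10) − 10^(L_bg/10)).
L_src = 10·log₁₀(10^(60.0/10) − 10^(55.1/10)) = 10·log₁₀(676400) = 58.3 dB SPL.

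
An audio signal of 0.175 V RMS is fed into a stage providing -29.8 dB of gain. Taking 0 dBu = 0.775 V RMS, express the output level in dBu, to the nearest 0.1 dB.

Input level: 20·log₁₀(0.175/0.775) = -12.93 dBu.
Output: -12.93 − 29.8 = -42.7 dBu.

-42.7 dBu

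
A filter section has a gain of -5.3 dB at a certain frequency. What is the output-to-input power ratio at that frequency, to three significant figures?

Power ratio = 10^(dB/10).
10^(-5.3/10) = 10^(-0.5300) = 0.295.

0.295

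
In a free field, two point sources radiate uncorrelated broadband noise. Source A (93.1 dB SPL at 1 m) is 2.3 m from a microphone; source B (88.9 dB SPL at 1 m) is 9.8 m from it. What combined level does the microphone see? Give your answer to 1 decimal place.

86.0 dB SPL

At the listener: L_A = 93.1 − 20·log₁₀(2.3) = 85.87 dB; L_B = 88.9 − 20·log₁₀(9.8) = 69.08 dB.
Combined: 10·log₁₀(10^(85.87/10)+10^(69.08/10)) = 86.0 dB SPL.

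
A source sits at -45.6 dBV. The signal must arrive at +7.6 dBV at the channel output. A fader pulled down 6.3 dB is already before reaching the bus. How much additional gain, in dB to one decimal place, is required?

The required make-up gain is the shortfall in the dB sum.
G = +7.6 − (-45.6) + 6.3 = 59.5 dB.

59.5 dB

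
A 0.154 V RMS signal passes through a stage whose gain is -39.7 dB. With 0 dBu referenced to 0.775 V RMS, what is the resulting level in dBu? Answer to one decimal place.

-53.7 dBu

Input level: 20·log₁₀(0.154/0.775) = -14.04 dBu.
Output: -14.04 − 39.7 = -53.7 dBu.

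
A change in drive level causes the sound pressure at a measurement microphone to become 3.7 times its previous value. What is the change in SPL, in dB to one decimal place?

SPL change from a pressure ratio uses the 20·log₁₀ form:
20·log₁₀(3.7) = 11.4 dB.

11.4 dB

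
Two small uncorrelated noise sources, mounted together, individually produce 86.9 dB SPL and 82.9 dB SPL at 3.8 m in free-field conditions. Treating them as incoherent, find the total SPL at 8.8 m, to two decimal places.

81.06 dB SPL

Combined at 3.8 m: 10·log₁₀(10^(86.9/10)+10^(82.9/10)) = 88.355 dB SPL.
Then apply −20·log₁₀(8.8/3.8) = -7.294 dB → 81.06 dB SPL.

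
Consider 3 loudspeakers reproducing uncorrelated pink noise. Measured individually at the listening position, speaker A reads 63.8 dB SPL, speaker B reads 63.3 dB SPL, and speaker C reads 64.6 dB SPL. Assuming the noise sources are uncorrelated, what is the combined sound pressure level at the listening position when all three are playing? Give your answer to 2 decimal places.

68.70 dB SPL

Uncorrelated sources add in intensity (power), not in dB.
L_total = 10·log₁₀(10^(63.8/10) + 10^(63.3/10) + 10^(64.6/10)) = 10·log₁₀(7421000) = 68.70 dB SPL.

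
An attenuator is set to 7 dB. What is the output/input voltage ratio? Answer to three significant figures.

0.447

Voltage ratio = 10^(dB/20).
10^(-7/20) = 10^(-0.3500) = 0.447.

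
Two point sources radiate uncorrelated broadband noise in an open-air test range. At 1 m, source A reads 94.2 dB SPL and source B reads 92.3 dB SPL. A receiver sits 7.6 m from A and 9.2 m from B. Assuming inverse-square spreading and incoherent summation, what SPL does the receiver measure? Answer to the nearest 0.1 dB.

At the listener: L_A = 94.2 − 20·log₁₀(7.6) = 76.58 dB; L_B = 92.3 − 20·log₁₀(9.2) = 73.02 dB.
Combined: 10·log₁₀(10^(76.58/10)+10^(73.02/10)) = 78.2 dB SPL.

78.2 dB SPL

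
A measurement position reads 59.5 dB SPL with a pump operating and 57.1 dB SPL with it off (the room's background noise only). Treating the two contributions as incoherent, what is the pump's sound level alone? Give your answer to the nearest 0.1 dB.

55.8 dB SPL

Subtract intensities: L_src = 10·log₁₀(10^(L_total/10) − 10^(L_bg/10)).
L_src = 10·log₁₀(10^(59.5/10) − 10^(57.1/10)) = 10·log₁₀(378400) = 55.8 dB SPL.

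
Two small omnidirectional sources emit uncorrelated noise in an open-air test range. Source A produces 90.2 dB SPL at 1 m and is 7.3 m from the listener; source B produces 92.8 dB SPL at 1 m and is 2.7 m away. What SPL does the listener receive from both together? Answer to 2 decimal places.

At the listener: L_A = 90.2 − 20·log₁₀(7.3) = 72.934 dB; L_B = 92.8 − 20·log₁₀(2.7) = 84.173 dB.
Combined: 10·log₁₀(10^(72.934/10)+10^(84.173/10)) = 84.49 dB SPL.

84.49 dB SPL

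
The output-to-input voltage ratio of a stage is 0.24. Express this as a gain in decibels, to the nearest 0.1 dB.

Voltage is an amplitude quantity, so gain = 20·log₁₀(V_out/V_in).
20·log₁₀(0.24) = -12.4 dB.

-12.4 dB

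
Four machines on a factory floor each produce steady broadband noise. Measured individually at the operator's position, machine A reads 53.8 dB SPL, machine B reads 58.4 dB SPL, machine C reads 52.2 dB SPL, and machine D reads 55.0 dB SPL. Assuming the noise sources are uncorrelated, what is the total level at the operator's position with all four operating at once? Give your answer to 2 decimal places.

Uncorrelated sources add in intensity (power), not in dB.
L_total = 10·log₁₀(10^(53.8/10) + 10^(58.4/10) + 10^(52.2/10) + 10^(55.0/10)) = 10·log₁₀(1414000) = 61.50 dB SPL.

61.50 dB SPL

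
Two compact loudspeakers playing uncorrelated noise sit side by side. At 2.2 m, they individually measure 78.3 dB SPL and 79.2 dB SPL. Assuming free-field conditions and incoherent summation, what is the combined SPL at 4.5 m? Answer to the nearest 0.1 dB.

Combined at 2.2 m: 10·log₁₀(10^(78.3/10)+10^(79.2/10)) = 81.78 dB SPL.
Then apply −20·log₁₀(4.5/2.2) = -6.22 dB → 75.6 dB SPL.

75.6 dB SPL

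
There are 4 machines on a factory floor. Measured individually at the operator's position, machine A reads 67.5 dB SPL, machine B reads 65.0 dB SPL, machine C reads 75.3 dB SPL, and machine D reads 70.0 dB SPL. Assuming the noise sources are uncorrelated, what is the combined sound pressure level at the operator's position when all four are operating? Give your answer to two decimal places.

77.22 dB SPL

Uncorrelated sources add in intensity (power), not in dB.
L_total = 10·log₁₀(10^(67.5/10) + 10^(65.0/10) + 10^(75.3/10) + 10^(70.0/10)) = 10·log₁₀(52670000) = 77.22 dB SPL.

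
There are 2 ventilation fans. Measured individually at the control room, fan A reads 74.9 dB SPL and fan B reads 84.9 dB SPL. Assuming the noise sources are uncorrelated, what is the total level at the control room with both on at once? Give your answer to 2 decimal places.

85.31 dB SPL

Uncorrelated sources add in intensity (power), not in dB.
L_total = 10·log₁₀(10^(74.9/10) + 10^(84.9/10)) = 10·log₁₀(339900000) = 85.31 dB SPL.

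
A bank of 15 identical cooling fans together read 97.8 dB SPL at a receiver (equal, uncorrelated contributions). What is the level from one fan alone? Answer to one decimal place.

86.0 dB SPL

15 equal incoherent sources add 10·log₁₀(15) = 11.76 dB over one source.
L_one = 97.8 − 11.76 = 86.0 dB SPL.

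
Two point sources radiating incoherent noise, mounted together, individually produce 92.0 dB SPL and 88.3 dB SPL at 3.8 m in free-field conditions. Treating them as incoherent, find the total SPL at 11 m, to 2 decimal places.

Combined at 3.8 m: 10·log₁₀(10^(92.0/10)+10^(88.3/10)) = 93.543 dB SPL.
Then apply −20·log₁₀(11/3.8) = -9.232 dB → 84.31 dB SPL.

84.31 dB SPL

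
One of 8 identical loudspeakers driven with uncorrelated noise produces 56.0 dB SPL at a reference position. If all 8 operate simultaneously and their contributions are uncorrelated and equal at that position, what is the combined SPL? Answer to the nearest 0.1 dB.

65.0 dB SPL

8 equal incoherent sources raise the level by 10·log₁₀(8) = 9.03 dB.
L_total = 56.0 + 9.03 = 65.0 dB SPL.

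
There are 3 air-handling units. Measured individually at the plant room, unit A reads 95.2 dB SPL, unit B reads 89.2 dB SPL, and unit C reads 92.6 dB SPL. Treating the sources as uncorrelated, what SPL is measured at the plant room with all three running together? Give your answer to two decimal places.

97.75 dB SPL

Add the sources as powers (linear), then convert back to dB:
L_total = 10·log₁₀(10^(95.2/10) + 10^(89.2/10) + 10^(92.6/10)) = 10·log₁₀(5963000000) = 97.75 dB SPL.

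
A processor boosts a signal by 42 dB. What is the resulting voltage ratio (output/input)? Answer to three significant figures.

Voltage ratio = 10^(dB/20).
10^(42/20) = 10^(2.100) = 126.

126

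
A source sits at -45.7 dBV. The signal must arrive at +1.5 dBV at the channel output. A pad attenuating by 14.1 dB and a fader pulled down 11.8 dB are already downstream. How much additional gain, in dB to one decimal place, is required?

73.1 dB

The required make-up gain is the shortfall in the dB sum.
G = +1.5 − (-45.7) + 14.1 + 11.8 = 73.1 dB.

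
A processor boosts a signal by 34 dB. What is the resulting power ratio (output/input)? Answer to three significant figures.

2510

Power ratio = 10^(dB/10).
10^(34/10) = 10^(3.400) = 2510.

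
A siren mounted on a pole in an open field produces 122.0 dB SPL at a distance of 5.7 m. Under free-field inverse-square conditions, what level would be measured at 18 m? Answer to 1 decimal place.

For a point source in a free field, ΔL = −20·log₁₀(d₂/d₁).
ΔL = −20·log₁₀(18/5.7) = -9.99 dB, so L₂ = 122.0 + (-9.99) = 112.0 dB SPL.

112.0 dB SPL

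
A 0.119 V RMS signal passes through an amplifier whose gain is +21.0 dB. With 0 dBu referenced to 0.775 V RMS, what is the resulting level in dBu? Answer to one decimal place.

Input level: 20·log₁₀(0.119/0.775) = -16.28 dBu.
Output: -16.28 + 21.0 = +4.7 dBu.

+4.7 dBu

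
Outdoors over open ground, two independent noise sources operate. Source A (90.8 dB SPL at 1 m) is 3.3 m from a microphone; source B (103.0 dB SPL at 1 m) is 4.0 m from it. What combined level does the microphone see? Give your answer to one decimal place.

91.3 dB SPL

At the listener: L_A = 90.8 − 20·log₁₀(3.3) = 80.43 dB; L_B = 103.0 − 20·log₁₀(4.0) = 90.96 dB.
Combined: 10·log₁₀(10^(80.43/10)+10^(90.96/10)) = 91.3 dB SPL.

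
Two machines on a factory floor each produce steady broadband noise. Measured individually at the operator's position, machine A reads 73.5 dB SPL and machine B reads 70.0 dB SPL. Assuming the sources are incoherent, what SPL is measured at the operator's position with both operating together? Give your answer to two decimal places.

Incoherent sources sum as intensities:
L_total = 10·log₁₀(10^(73.5/10) + 10^(70.0/10)) = 10·log₁₀(32390000) = 75.10 dB SPL.

75.10 dB SPL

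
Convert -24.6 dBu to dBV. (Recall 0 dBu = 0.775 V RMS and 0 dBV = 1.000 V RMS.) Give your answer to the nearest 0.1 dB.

-26.8 dBV

The offset between the scales is 20·log₁₀(0.775/1.000) = −2.214 dB.
So dBV = -24.6 − 2.214 = -26.8 dBV.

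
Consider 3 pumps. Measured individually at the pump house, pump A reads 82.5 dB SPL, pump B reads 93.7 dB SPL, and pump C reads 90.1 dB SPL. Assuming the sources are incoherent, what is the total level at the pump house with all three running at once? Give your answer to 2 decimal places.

Add the sources as powers (linear), then convert back to dB:
L_total = 10·log₁₀(10^(82.5/10) + 10^(93.7/10) + 10^(90.1/10)) = 10·log₁₀(3545000000) = 95.50 dB SPL.

95.50 dB SPL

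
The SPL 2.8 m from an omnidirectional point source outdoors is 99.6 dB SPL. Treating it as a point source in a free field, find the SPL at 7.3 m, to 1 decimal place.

For a point source in a free field, ΔL = −20·log₁₀(d₂/d₁).
ΔL = −20·log₁₀(7.3/2.8) = -8.32 dB, so L₂ = 99.6 + (-8.32) = 91.3 dB SPL.

91.3 dB SPL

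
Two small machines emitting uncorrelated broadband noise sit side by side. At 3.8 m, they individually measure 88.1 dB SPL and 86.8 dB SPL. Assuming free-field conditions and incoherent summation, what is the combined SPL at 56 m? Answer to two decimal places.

67.14 dB SPL

Combined at 3.8 m: 10·log₁₀(10^(88.1/10)+10^(86.8/10)) = 90.509 dB SPL.
Then apply −20·log₁₀(56/3.8) = -23.368 dB → 67.14 dB SPL.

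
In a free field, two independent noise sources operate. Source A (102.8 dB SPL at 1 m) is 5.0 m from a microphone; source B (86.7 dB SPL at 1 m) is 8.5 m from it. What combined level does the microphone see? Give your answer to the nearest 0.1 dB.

At the listener: L_A = 102.8 − 20·log₁₀(5.0) = 88.82 dB; L_B = 86.7 − 20·log₁₀(8.5) = 68.11 dB.
Combined: 10·log₁₀(10^(88.82/10)+10^(68.11/10)) = 88.9 dB SPL.

88.9 dB SPL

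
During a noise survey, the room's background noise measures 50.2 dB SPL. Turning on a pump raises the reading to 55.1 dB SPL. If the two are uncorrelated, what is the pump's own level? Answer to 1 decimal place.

53.4 dB SPL

Subtract intensities: L_src = 10·log₁₀(10^(L_total/10) − 10^(L_bg/10)).
L_src = 10·log₁₀(10^(55.1/10) − 10^(50.2/10)) = 10·log₁₀(218900) = 53.4 dB SPL.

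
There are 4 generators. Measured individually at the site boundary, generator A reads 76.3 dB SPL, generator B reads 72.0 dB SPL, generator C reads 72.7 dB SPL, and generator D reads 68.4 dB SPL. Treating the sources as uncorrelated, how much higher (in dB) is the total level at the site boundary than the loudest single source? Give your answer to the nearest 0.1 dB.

Add the sources as powers (linear), then convert back to dB:
L_total = 10·log₁₀(10^(76.3/10) + 10^(72.0/10) + 10^(72.7/10) + 10^(68.4/10)) = 79.25 dB SPL.
Excess over the loudest (76.3 dB): 79.25 − 76.3 = 2.9 dB.

2.9 dB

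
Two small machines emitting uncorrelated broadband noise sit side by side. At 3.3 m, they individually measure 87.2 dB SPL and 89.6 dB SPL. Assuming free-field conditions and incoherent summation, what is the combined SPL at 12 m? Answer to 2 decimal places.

80.36 dB SPL

Combined at 3.3 m: 10·log₁₀(10^(87.2/10)+10^(89.6/10)) = 91.574 dB SPL.
Then apply −20·log₁₀(12/3.3) = -11.213 dB → 80.36 dB SPL.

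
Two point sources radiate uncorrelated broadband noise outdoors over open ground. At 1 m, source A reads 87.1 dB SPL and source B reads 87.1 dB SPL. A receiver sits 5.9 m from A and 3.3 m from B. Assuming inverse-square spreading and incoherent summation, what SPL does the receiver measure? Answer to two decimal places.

At the listener: L_A = 87.1 − 20·log₁₀(5.9) = 71.683 dB; L_B = 87.1 − 20·log₁₀(3.3) = 76.730 dB.
Combined: 10·log₁₀(10^(71.683/10)+10^(76.730/10)) = 77.91 dB SPL.

77.91 dB SPL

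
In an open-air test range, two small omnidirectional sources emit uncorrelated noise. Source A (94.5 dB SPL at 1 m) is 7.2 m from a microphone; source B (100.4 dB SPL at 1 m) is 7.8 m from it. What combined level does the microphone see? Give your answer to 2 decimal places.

At the listener: L_A = 94.5 − 20·log₁₀(7.2) = 77.353 dB; L_B = 100.4 − 20·log₁₀(7.8) = 82.558 dB.
Combined: 10·log₁₀(10^(77.353/10)+10^(82.558/10)) = 83.70 dB SPL.

83.70 dB SPL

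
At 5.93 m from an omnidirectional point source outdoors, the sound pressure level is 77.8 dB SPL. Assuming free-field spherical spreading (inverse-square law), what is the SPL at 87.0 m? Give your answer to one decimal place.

54.5 dB SPL

For a point source in a free field, ΔL = −20·log₁₀(d₂/d₁).
ΔL = −20·log₁₀(87.0/5.93) = -23.33 dB, so L₂ = 77.8 + (-23.33) = 54.5 dB SPL.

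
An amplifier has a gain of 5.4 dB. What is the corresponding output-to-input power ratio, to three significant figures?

Power ratio = 10^(dB/10).
10^(5.4/10) = 10^(0.5400) = 3.47.

3.47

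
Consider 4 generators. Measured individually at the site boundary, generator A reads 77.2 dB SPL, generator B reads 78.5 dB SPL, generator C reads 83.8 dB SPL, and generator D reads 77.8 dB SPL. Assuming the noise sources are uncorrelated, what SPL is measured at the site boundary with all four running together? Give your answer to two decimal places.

86.27 dB SPL

Uncorrelated sources add in intensity (power), not in dB.
L_total = 10·log₁₀(10^(77.2/10) + 10^(78.5/10) + 10^(83.8/10) + 10^(77.8/10)) = 10·log₁₀(423400000) = 86.27 dB SPL.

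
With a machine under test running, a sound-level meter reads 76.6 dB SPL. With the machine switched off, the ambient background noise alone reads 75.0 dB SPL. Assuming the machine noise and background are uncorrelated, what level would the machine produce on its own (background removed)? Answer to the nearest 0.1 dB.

Remove the background by subtracting linear intensities:
L_src = 10·log₁₀(10^(76.6/10) − 10^(75.0/10)) = 10·log₁₀(14090000) = 71.5 dB SPL.

71.5 dB SPL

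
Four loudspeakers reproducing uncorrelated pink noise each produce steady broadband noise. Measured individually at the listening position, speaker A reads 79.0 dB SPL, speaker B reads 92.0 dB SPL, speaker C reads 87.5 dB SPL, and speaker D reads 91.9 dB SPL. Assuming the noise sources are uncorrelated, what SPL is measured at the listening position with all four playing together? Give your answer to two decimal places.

Uncorrelated sources add in intensity (power), not in dB.
L_total = 10·log₁₀(10^(79.0/10) + 10^(92.0/10) + 10^(87.5/10) + 10^(91.9/10)) = 10·log₁₀(3775000000) = 95.77 dB SPL.

95.77 dB SPL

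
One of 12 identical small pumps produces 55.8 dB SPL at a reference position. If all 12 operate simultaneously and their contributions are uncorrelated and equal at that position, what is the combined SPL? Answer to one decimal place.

12 equal incoherent sources raise the level by 10·log₁₀(12) = 10.79 dB.
L_total = 55.8 + 10.79 = 66.6 dB SPL.

66.6 dB SPL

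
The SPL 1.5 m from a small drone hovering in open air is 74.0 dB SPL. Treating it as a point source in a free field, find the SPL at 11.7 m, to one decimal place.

56.2 dB SPL

Inverse-square spreading gives ΔL = −20·log₁₀(d₂/d₁).
ΔL = −20·log₁₀(11.7/1.5) = -17.84 dB, so L₂ = 74.0 + (-17.84) = 56.2 dB SPL.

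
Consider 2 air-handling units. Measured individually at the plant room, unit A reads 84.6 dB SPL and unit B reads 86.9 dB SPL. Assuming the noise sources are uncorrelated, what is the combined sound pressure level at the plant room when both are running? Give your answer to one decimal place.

88.9 dB SPL

Incoherent sources sum as intensities:
L_total = 10·log₁₀(10^(84.6/10) + 10^(86.9/10)) = 10·log₁₀(778200000) = 88.9 dB SPL.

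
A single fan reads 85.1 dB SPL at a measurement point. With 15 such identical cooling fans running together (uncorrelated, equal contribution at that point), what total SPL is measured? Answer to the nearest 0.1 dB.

15 equal incoherent sources raise the level by 10·log₁₀(15) = 11.76 dB.
L_total = 85.1 + 11.76 = 96.9 dB SPL.

96.9 dB SPL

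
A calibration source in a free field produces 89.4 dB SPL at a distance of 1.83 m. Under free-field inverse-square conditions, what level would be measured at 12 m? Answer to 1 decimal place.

73.1 dB SPL

For a point source in a free field, ΔL = −20·log₁₀(d₂/d₁).
ΔL = −20·log₁₀(12/1.83) = -16.33 dB, so L₂ = 89.4 + (-16.33) = 73.1 dB SPL.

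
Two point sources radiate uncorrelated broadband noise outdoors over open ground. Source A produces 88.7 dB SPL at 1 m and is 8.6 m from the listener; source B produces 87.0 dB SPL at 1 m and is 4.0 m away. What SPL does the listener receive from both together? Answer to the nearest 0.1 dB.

76.2 dB SPL

At the listener: L_A = 88.7 − 20·log₁₀(8.6) = 70.01 dB; L_B = 87.0 − 20·log₁₀(4.0) = 74.96 dB.
Combined: 10·log₁₀(10^(70.01/10)+10^(74.96/10)) = 76.2 dB SPL.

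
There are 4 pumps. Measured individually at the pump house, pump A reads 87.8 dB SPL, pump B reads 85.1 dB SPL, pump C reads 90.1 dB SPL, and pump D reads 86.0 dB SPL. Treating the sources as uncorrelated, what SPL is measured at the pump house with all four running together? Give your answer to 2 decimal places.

Incoherent sources sum as intensities:
L_total = 10·log₁₀(10^(87.8/10) + 10^(85.1/10) + 10^(90.1/10) + 10^(86.0/10)) = 10·log₁₀(2348000000) = 93.71 dB SPL.

93.71 dB SPL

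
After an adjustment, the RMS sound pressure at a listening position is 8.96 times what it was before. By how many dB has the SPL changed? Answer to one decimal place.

Sound pressure is an amplitude quantity: ΔL = 20·log₁₀(p₂/p₁).
20·log₁₀(8.96) = 19.0 dB.

19.0 dB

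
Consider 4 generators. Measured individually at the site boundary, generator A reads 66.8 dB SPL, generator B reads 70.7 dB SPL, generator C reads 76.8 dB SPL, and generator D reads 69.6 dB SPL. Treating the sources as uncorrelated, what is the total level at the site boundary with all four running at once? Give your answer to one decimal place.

Add the sources as powers (linear), then convert back to dB:
L_total = 10·log₁₀(10^(66.8/10) + 10^(70.7/10) + 10^(76.8/10) + 10^(69.6/10)) = 10·log₁₀(73520000) = 78.7 dB SPL.

78.7 dB SPL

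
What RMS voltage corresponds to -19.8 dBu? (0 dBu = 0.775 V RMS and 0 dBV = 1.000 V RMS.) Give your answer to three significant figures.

0.0793 V

V = 0.775 V × 10^(-19.8/20).
= 0.775 × 0.1023 = 0.0793 V.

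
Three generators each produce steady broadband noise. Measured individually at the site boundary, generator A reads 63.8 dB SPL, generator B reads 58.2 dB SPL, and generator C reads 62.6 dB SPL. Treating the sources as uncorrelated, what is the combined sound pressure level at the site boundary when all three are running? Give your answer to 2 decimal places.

66.88 dB SPL

Add the sources as powers (linear), then convert back to dB:
L_total = 10·log₁₀(10^(63.8/10) + 10^(58.2/10) + 10^(62.6/10)) = 10·log₁₀(4879000) = 66.88 dB SPL.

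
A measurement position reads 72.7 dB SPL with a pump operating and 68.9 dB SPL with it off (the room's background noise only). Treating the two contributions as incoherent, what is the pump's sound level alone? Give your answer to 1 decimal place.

70.4 dB SPL

Subtract intensities: L_src = 10·log₁₀(10^(L_total/10) − 10^(L_bg/10)).
L_src = 10·log₁₀(10^(72.7/10) − 10^(68.9/10)) = 10·log₁₀(10860000) = 70.4 dB SPL.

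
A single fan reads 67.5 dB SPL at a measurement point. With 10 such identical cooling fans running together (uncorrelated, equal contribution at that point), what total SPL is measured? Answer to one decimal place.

77.5 dB SPL

10 equal incoherent sources raise the level by 10·log₁₀(10) = 10.00 dB.
L_total = 67.5 + 10.00 = 77.5 dB SPL.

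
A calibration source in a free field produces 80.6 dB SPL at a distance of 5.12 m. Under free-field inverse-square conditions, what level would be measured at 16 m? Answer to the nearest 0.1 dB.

70.7 dB SPL

For a point source in a free field, ΔL = −20·log₁₀(d₂/d₁).
ΔL = −20·log₁₀(16/5.12) = -9.90 dB, so L₂ = 80.6 + (-9.90) = 70.7 dB SPL.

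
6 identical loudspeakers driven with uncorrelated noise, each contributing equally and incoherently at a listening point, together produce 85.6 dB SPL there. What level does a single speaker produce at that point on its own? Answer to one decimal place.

6 equal incoherent sources add 10·log₁₀(6) = 7.78 dB over one source.
L_one = 85.6 − 7.78 = 77.8 dB SPL.

77.8 dB SPL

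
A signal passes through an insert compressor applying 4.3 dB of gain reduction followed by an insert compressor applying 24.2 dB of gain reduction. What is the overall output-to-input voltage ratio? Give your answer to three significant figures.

Net gain = (−4.3) + (−24.2) = -28.5 dB.
Voltage ratio = 10^(-28.5/20) = 0.0376.

0.0376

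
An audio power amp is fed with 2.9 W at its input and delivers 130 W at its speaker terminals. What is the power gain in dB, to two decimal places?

16.52 dB

Power ratio → dB uses the 10·log₁₀ form:
10·log₁₀(130/2.9) = 10·log₁₀(44.83) = 16.52 dB.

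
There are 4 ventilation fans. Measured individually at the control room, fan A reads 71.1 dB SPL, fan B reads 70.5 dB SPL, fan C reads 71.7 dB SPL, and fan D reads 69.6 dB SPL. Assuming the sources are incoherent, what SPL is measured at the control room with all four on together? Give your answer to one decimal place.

76.8 dB SPL

Uncorrelated sources add in intensity (power), not in dB.
L_total = 10·log₁₀(10^(71.1/10) + 10^(70.5/10) + 10^(71.7/10) + 10^(69.6/10)) = 10·log₁₀(48010000) = 76.8 dB SPL.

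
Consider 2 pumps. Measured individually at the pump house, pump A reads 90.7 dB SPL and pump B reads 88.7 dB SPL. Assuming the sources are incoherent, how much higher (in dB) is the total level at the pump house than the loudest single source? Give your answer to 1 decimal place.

Incoherent sources sum as intensities:
L_total = 10·log₁₀(10^(90.7/10) + 10^(88.7/10)) = 92.82 dB SPL.
Excess over the loudest (90.7 dB): 92.82 − 90.7 = 2.1 dB.

2.1 dB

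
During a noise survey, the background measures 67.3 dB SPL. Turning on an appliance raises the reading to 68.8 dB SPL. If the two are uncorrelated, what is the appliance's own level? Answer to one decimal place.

Remove the background by subtracting linear intensities:
L_src = 10·log₁₀(10^(68.8/10) − 10^(67.3/10)) = 10·log₁₀(2215000) = 63.5 dB SPL.

63.5 dB SPL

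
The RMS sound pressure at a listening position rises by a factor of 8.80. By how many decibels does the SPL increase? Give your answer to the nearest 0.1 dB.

18.9 dB

SPL change from a pressure ratio uses the 20·log₁₀ form:
20·log₁₀(8.80) = 18.9 dB.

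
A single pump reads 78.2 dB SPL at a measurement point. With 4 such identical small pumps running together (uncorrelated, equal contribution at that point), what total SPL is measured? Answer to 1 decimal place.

84.2 dB SPL

4 equal incoherent sources raise the level by 10·log₁₀(4) = 6.02 dB.
L_total = 78.2 + 6.02 = 84.2 dB SPL.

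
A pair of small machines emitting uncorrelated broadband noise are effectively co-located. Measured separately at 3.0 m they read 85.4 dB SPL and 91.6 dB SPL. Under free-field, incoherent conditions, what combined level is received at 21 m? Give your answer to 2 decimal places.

75.63 dB SPL

Combined at 3.0 m: 10·log₁₀(10^(85.4/10)+10^(91.6/10)) = 92.534 dB SPL.
Then apply −20·log₁₀(21/3.0) = -16.902 dB → 75.63 dB SPL.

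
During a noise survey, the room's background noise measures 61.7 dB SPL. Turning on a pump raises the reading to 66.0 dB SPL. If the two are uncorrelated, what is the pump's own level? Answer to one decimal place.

Background correction is a power subtraction:
L_src = 10·log₁₀(10^(66.0/10) − 10^(61.7/10)) = 10·log₁₀(2502000) = 64.0 dB SPL.

64.0 dB SPL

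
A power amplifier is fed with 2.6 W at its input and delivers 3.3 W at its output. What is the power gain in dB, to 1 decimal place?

Power ratio → dB uses the 10·log₁₀ form:
10·log₁₀(3.3/2.6) = 10·log₁₀(1.269) = 1.0 dB.

1.0 dB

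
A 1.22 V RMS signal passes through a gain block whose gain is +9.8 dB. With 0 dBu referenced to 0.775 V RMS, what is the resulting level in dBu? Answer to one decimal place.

+13.7 dBu

Input level: 20·log₁₀(1.22/0.775) = 3.94 dBu.
Output: 3.94 + 9.8 = +13.7 dBu.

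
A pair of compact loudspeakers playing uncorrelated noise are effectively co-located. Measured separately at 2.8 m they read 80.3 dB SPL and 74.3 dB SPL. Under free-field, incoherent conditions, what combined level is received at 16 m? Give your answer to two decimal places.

Combined at 2.8 m: 10·log₁₀(10^(80.3/10)+10^(74.3/10)) = 81.273 dB SPL.
Then apply −20·log₁₀(16/2.8) = -15.139 dB → 66.13 dB SPL.

66.13 dB SPL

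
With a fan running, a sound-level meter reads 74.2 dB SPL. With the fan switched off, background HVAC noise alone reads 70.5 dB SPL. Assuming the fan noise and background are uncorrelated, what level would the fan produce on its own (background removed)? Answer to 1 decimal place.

71.8 dB SPL

Subtract intensities: L_src = 10·log₁₀(10^(L_total/10) − 10^(L_bg/10)).
L_src = 10·log₁₀(10^(74.2/10) − 10^(70.5/10)) = 10·log₁₀(15080000) = 71.8 dB SPL.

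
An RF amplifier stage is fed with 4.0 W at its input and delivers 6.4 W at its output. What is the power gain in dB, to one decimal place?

2.0 dB

Power is a power quantity, so gain = 10·log₁₀(P_out/P_in).
10·log₁₀(6.4/4.0) = 10·log₁₀(1.600) = 2.0 dB.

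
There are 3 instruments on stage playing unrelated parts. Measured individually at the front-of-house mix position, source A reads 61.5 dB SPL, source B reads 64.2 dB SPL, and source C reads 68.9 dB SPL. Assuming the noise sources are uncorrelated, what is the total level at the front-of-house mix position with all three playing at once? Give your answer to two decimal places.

Add the sources as powers (linear), then convert back to dB:
L_total = 10·log₁₀(10^(61.5/10) + 10^(64.2/10) + 10^(68.9/10)) = 10·log₁₀(11810000) = 70.72 dB SPL.

70.72 dB SPL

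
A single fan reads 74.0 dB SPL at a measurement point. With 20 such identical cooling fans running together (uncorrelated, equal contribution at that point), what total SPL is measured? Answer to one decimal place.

20 equal incoherent sources raise the level by 10·log₁₀(20) = 13.01 dB.
L_total = 74.0 + 13.01 = 87.0 dB SPL.

87.0 dB SPL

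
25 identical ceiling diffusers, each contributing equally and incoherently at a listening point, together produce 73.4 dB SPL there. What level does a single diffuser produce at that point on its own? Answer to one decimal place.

59.4 dB SPL

25 equal incoherent sources add 10·log₁₀(25) = 13.98 dB over one source.
L_one = 73.4 − 13.98 = 59.4 dB SPL.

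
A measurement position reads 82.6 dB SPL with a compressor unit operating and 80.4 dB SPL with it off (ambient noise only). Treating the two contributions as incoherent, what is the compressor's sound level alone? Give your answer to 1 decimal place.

78.6 dB SPL

Background correction is a power subtraction:
L_src = 10·log₁₀(10^(82.6/10) − 10^(80.4/10)) = 10·log₁₀(72320000) = 78.6 dB SPL.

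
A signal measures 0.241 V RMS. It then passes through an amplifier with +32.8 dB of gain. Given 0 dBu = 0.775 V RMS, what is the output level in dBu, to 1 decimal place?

Input level: 20·log₁₀(0.241/0.775) = -10.15 dBu.
Output: -10.15 + 32.8 = +22.7 dBu.

+22.7 dBu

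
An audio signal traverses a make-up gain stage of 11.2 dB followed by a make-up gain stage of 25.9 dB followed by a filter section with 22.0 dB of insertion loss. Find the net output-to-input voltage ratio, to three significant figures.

Net gain = 11.2 + 25.9 + (−22.0) = 15.1 dB.
Voltage ratio = 10^(15.1/20) = 5.69.

5.69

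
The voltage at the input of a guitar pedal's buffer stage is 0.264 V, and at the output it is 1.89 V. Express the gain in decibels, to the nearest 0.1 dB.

For a voltage ratio, dB = 20·log₁₀(V₂/V₁).
20·log₁₀(1.89/0.264) = 20·log₁₀(7.159) = 17.1 dB.

17.1 dB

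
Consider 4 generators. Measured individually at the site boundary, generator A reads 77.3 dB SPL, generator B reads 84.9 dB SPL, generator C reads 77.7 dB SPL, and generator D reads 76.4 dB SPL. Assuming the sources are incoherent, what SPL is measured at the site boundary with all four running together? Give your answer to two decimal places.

Add the sources as powers (linear), then convert back to dB:
L_total = 10·log₁₀(10^(77.3/10) + 10^(84.9/10) + 10^(77.7/10) + 10^(76.4/10)) = 10·log₁₀(465300000) = 86.68 dB SPL.

86.68 dB SPL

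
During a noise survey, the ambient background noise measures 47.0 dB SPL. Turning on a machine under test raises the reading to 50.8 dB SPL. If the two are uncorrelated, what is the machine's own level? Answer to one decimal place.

48.5 dB SPL

Subtract intensities: L_src = 10·log₁₀(10^(L_total/10) − 10^(L_bg/10)).
L_src = 10·log₁₀(10^(50.8/10) − 10^(47.0/10)) = 10·log₁₀(70110) = 48.5 dB SPL.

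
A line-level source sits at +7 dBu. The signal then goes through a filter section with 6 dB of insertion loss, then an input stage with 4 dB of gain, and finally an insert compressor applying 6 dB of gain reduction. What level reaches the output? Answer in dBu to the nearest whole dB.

Cascaded gains and losses add directly in dB.
+7 − 6 + 4 − 6 = -1 dBu.

-1 dBu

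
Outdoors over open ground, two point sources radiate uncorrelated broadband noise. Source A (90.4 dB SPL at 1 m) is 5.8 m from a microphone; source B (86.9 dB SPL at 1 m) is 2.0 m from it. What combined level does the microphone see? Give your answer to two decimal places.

At the listener: L_A = 90.4 − 20·log₁₀(5.8) = 75.131 dB; L_B = 86.9 − 20·log₁₀(2.0) = 80.879 dB.
Combined: 10·log₁₀(10^(75.131/10)+10^(80.879/10)) = 81.90 dB SPL.

81.90 dB SPL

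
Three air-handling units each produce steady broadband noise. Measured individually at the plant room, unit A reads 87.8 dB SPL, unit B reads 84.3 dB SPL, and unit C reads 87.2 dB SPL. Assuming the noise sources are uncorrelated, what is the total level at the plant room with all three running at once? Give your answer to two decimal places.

Incoherent sources sum as intensities:
L_total = 10·log₁₀(10^(87.8/10) + 10^(84.3/10) + 10^(87.2/10)) = 10·log₁₀(1397000000) = 91.45 dB SPL.

91.45 dB SPL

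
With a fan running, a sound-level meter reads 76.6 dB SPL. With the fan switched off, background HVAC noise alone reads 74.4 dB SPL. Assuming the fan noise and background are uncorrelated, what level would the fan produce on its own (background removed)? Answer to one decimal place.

Remove the background by subtracting linear intensities:
L_src = 10·log₁₀(10^(76.6/10) − 10^(74.4/10)) = 10·log₁₀(18170000) = 72.6 dB SPL.

72.6 dB SPL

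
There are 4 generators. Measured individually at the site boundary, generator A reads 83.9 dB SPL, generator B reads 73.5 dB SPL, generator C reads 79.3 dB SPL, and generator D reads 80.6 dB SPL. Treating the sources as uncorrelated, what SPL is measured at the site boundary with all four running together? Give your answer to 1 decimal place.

Incoherent sources sum as intensities:
L_total = 10·log₁₀(10^(83.9/10) + 10^(73.5/10) + 10^(79.3/10) + 10^(80.6/10)) = 10·log₁₀(467800000) = 86.7 dB SPL.

86.7 dB SPL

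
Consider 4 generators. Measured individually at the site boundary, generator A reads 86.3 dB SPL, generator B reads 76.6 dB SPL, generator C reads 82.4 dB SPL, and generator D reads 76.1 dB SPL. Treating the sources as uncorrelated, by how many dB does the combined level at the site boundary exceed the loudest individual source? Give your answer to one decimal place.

Uncorrelated sources add in intensity (power), not in dB.
L_total = 10·log₁₀(10^(86.3/10) + 10^(76.6/10) + 10^(82.4/10) + 10^(76.1/10)) = 88.37 dB SPL.
Excess over the loudest (86.3 dB): 88.37 − 86.3 = 2.1 dB.

2.1 dB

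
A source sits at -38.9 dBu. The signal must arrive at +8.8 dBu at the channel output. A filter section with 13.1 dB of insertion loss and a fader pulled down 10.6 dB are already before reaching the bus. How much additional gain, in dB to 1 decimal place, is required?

The required make-up gain is the shortfall in the dB sum.
G = +8.8 − (-38.9) + 13.1 + 10.6 = 71.4 dB.

71.4 dB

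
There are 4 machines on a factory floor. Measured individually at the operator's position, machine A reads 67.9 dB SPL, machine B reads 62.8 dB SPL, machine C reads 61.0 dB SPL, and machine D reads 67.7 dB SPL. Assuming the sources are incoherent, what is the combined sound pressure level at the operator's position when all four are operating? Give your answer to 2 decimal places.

Uncorrelated sources add in intensity (power), not in dB.
L_total = 10·log₁₀(10^(67.9/10) + 10^(62.8/10) + 10^(61.0/10) + 10^(67.7/10)) = 10·log₁₀(15220000) = 71.82 dB SPL.

71.82 dB SPL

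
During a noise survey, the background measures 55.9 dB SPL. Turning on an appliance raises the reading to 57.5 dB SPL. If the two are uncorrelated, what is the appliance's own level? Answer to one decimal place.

Subtract intensities: L_src = 10·log₁₀(10^(L_total/10) − 10^(L_bg/10)).
L_src = 10·log₁₀(10^(57.5/10) − 10^(55.9/10)) = 10·log₁₀(173300) = 52.4 dB SPL.

52.4 dB SPL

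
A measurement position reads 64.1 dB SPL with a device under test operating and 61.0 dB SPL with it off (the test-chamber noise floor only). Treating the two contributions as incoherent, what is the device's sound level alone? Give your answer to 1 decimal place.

61.2 dB SPL

Remove the background by subtracting linear intensities:
L_src = 10·log₁₀(10^(64.1/10) − 10^(61.0/10)) = 10·log₁₀(1311000) = 61.2 dB SPL.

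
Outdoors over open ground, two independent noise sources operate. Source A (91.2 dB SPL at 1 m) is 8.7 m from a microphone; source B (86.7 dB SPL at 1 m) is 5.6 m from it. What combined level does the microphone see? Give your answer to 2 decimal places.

At the listener: L_A = 91.2 − 20·log₁₀(8.7) = 72.410 dB; L_B = 86.7 − 20·log₁₀(5.6) = 71.736 dB.
Combined: 10·log₁₀(10^(72.410/10)+10^(71.736/10)) = 75.10 dB SPL.

75.10 dB SPL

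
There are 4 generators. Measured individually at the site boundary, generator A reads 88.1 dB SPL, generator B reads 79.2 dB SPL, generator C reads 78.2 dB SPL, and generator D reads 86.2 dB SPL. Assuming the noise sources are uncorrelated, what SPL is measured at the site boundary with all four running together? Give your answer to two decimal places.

Incoherent sources sum as intensities:
L_total = 10·log₁₀(10^(88.1/10) + 10^(79.2/10) + 10^(78.2/10) + 10^(86.2/10)) = 10·log₁₀(1212000000) = 90.83 dB SPL.

90.83 dB SPL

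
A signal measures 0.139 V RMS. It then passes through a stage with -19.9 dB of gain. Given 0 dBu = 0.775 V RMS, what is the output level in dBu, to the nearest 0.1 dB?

-34.8 dBu

Input level: 20·log₁₀(0.139/0.775) = -14.93 dBu.
Output: -14.93 − 19.9 = -34.8 dBu.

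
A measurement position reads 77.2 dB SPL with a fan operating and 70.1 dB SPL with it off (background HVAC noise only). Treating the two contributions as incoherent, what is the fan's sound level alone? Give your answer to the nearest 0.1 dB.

Background correction is a power subtraction:
L_src = 10·log₁₀(10^(77.2/10) − 10^(70.1/10)) = 10·log₁₀(42250000) = 76.3 dB SPL.

76.3 dB SPL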